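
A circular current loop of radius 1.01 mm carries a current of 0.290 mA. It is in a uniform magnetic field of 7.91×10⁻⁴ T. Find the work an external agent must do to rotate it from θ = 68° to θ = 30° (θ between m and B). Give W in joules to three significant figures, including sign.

W ≈ -3.61×10⁻¹³ J

Magnetic moment m = IA = Iπa² = (2.90×10⁻⁴)·π·(0.00101)² = 9.294×10⁻¹⁰ A·m².
W_ext = ΔU = −mB cosθ₂ + mB cosθ₁ = mB(cosθ₁ − cosθ₂).
W = (9.294×10⁻¹⁰)(7.91×10⁻⁴)·(cos68° − cos30°) = (7.352×10⁻¹³)·(-0.4914) = -3.613×10⁻¹³ J.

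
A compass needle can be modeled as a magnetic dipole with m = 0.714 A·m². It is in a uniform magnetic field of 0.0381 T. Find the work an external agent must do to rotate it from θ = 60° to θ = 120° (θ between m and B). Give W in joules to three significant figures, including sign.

W ≈ 0.0272 J

W_ext = ΔU = −mB cosθ₂ + mB cosθ₁ = mB(cosθ₁ − cosθ₂).
W = (0.714)(0.0381)·(cos60° − cos120°) = (0.02720)·(+1.0000) = 0.02720 J.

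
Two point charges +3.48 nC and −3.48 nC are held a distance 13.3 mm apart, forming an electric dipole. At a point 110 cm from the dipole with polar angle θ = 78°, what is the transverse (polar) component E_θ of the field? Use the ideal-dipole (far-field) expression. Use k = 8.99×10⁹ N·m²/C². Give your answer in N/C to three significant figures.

E_θ ≈ 0.306 N/C

Dipole moment p = qd = (3.48×10⁻⁹ C)(0.0133 m) = 4.628×10⁻¹¹ C·m.
For a dipole, E_θ = (kp sinθ)/r³.
kp/r³ = (8.99×10⁹)(4.628×10⁻¹¹)/(1.10)³ = 0.3126 N/C.
E_θ = 0.3126·sin78° = 0.3058 N/C.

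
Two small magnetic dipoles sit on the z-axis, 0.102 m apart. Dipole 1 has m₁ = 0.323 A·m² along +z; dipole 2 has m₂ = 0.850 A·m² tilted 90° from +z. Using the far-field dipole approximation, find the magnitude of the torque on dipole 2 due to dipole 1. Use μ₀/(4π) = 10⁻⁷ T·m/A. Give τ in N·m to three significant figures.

τ ≈ 5.17×10⁻⁵ N·m

Dipole B is on the axis of dipole A, so B₁ there is axial: B₁ = (μ₀/4π)·2m₁/r³ along +z.
B₁ = 2(10⁻⁷)(0.323)/(0.102)³ = 6.087×10⁻⁵ T.
τ = m₂ B₁ sinθ.
τ = (0.850)(6.087×10⁻⁵)·sin90° = 5.174×10⁻⁵ N·m.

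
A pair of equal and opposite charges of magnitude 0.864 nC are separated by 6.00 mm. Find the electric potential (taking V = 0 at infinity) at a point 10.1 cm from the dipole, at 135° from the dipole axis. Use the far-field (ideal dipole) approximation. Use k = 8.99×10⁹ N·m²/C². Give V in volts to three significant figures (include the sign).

Dipole moment p = qd = (8.64×10⁻¹⁰ C)(0.00600 m) = 5.184×10⁻¹² C·m.
The dipole potential is V = kp cosθ / r².
V = (8.99×10⁹)(5.184×10⁻¹²)·cos135° / (0.101)² = -3.230 V.

V ≈ -3.23 V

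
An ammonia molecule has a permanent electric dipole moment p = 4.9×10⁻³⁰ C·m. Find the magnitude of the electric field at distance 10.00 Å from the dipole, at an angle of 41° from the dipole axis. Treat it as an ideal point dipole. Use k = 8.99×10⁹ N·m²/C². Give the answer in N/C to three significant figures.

E ≈ 7.25×10⁷ N/C

At angle θ the dipole field magnitude is E = (kp/r³)·√(1 + 3cos²θ).
kp/r³ = (8.99×10⁹)(4.90×10⁻³⁰) / (1.00×10⁻⁹)³ = 4.405×10⁷ N/C.
√(1 + 3cos²41°) = √(1 + 3·0.5696) = √2.7088 ≈ 1.6458.
E ≈ 4.405×10⁷ × 1.646 = 7.250×10⁷ N/C.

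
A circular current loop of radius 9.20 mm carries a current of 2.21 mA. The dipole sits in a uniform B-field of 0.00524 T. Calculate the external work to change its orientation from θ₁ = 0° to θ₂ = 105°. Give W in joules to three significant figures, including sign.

W ≈ 3.88×10⁻⁹ J

Magnetic moment m = IA = Iπa² = (0.00221)·π·(0.00920)² = 5.876×10⁻⁷ A·m².
W_ext = ΔU = −mB cosθ₂ + mB cosθ₁ = mB(cosθ₁ − cosθ₂).
W = (5.876×10⁻⁷)(0.00524)·(cos0° − cos105°) = (3.079×10⁻⁹)·(+1.2588) = 3.876×10⁻⁹ J.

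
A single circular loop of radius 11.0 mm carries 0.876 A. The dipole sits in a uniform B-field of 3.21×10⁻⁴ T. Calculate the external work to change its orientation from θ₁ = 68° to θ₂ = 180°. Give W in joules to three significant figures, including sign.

Magnetic moment m = IA = Iπa² = (0.876)·π·(0.0110)² = 3.33×10⁻⁴ A·m².
W_ext = ΔU = −mB cosθ₂ + mB cosθ₁ = mB(cosθ₁ − cosθ₂).
W = (3.33×10⁻⁴)(3.21×10⁻⁴)·(cos68° − cos180°) = (1.069×10⁻⁷)·(+1.3746) = 1.469×10⁻⁷ J.

W ≈ 1.47×10⁻⁷ J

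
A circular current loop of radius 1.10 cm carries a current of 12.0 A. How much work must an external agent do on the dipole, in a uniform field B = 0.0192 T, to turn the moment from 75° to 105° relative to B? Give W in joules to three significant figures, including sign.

W ≈ 4.53×10⁻⁵ J

Magnetic moment m = IA = Iπa² = (12.0)·π·(0.0110)² = 0.004562 A·m².
W_ext = ΔU = −mB cosθ₂ + mB cosθ₁ = mB(cosθ₁ − cosθ₂).
W = (0.004562)(0.0192)·(cos75° − cos105°) = (8.759×10⁻⁵)·(+0.5176) = 4.534×10⁻⁵ J.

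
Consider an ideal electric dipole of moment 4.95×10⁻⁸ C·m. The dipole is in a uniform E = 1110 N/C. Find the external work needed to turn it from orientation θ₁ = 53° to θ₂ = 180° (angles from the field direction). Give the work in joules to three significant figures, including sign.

W ≈ 8.80×10⁻⁵ J

W_ext = ΔU = U(θ₂) − U(θ₁) = −pE cosθ₂ − (−pE cosθ₁) = pE(cosθ₁ − cosθ₂).
W = (4.95×10⁻⁸)(1110)·(cos53° − cos180°) = (5.494×10⁻⁵)·(+1.6018) = 8.801×10⁻⁵ J.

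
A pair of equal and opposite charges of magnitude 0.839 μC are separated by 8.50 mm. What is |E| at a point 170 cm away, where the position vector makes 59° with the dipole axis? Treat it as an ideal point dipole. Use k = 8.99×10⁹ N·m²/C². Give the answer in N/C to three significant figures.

E ≈ 17.5 N/C

Dipole moment p = qd = (8.39×10⁻⁷ C)(0.00850 m) = 7.132×10⁻⁹ C·m.
At angle θ the dipole field magnitude is E = (kp/r³)·√(1 + 3cos²θ).
kp/r³ = (8.99×10⁹)(7.132×10⁻⁹) / (1.70)³ = 13.05 N/C.
√(1 + 3cos²59°) = √(1 + 3·0.2653) = √1.7958 ≈ 1.3401.
E ≈ 13.05 × 1.340 = 17.49 N/C.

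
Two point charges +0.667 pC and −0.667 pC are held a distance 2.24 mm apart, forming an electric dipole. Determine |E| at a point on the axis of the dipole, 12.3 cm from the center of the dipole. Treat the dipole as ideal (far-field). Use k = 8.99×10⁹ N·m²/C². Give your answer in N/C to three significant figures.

E ≈ 0.0144 N/C

Dipole moment p = qd = (6.67×10⁻¹³ C)(0.00224 m) = 1.494×10⁻¹⁵ C·m.
On the dipole axis E = 2kp/r³.
E = 2·(8.99×10⁹)(1.494×10⁻¹⁵) / (0.123)³ = 0.01444 N/C.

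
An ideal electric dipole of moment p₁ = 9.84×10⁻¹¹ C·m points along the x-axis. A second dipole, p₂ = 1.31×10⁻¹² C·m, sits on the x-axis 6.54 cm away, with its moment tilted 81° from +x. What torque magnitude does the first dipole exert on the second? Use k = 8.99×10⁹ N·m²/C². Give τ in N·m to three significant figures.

τ ≈ 8.18×10⁻⁹ N·m

The second dipole sits on the axis of the first, so the field there is axial: E₁ = 2kp₁/r³ along +x.
E₁ = 2(8.99×10⁹)(9.84×10⁻¹¹)/(0.0654)³ = 6325 N/C.
Torque on the second dipole: τ = p₂ E₁ sinθ.
τ = (1.31×10⁻¹²)(6325)·sin81° = 8.184×10⁻⁹ N·m.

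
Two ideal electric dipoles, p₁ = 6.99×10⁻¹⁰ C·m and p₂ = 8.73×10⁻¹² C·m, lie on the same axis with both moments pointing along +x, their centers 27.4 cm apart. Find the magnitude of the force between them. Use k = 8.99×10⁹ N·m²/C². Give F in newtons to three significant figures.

F ≈ 5.84×10⁻⁸ N

On-axis field of dipole 1 at distance r: E = 2kp₁/r³. Force on dipole 2 is F = p₂·dE/dr (gradient along axis).
dE/dr = −6kp₁/r⁴, so |F| = 6kp₁p₂/r⁴ (attractive for aligned moments).
F = 6(8.99×10⁹)(6.99×10⁻¹⁰)(8.73×10⁻¹²)/(0.274)⁴ = 5.840×10⁻⁸ N.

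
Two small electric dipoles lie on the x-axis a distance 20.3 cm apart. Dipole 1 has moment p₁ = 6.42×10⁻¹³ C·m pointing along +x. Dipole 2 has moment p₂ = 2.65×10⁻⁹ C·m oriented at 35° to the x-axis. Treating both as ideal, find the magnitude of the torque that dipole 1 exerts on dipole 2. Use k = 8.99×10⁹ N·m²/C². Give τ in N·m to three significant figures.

τ ≈ 2.10×10⁻⁹ N·m

The second dipole sits on the axis of the first, so the field there is axial: E₁ = 2kp₁/r³ along +x.
E₁ = 2(8.99×10⁹)(6.42×10⁻¹³)/(0.203)³ = 1.380 N/C.
Torque on the second dipole: τ = p₂ E₁ sinθ.
τ = (2.65×10⁻⁹)(1.380)·sin35° = 2.097×10⁻⁹ N·m.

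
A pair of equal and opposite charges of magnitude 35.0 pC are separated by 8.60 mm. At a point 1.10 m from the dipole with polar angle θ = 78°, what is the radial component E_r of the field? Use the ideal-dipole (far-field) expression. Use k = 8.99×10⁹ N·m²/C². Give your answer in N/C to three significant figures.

E_r ≈ 8.45×10⁻⁴ N/C

Dipole moment p = qd = (3.50×10⁻¹¹ C)(0.00860 m) = 3.01×10⁻¹³ C·m.
For a dipole, E_r = (2kp cosθ)/r³.
kp/r³ = (8.99×10⁹)(3.01×10⁻¹³)/(1.10)³ = 0.002033 N/C.
E_r = 2·0.002033·cos78° = 8.454×10⁻⁴ N/C.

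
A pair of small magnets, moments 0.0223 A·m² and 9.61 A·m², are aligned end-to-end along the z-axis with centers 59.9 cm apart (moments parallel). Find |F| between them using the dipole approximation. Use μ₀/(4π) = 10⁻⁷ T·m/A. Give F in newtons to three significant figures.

F ≈ 9.99×10⁻⁷ N

On-axis B of dipole 1: B = (μ₀/4π)·2m₁/r³. Force on dipole 2: F = m₂·dB/dr.
dB/dr = −(μ₀/4π)·6m₁/r⁴, so |F| = (μ₀/4π)·6m₁m₂/r⁴.
F = 6(10⁻⁷)(0.0223)(9.61)/(0.599)⁴ = 9.988×10⁻⁷ N.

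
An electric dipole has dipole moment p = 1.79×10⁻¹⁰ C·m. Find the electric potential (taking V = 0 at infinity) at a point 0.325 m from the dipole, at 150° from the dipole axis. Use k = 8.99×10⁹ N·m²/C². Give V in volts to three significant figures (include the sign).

The dipole potential is V = kp cosθ / r².
V = (8.99×10⁹)(1.79×10⁻¹⁰)·cos150° / (0.325)² = -13.19 V.

V ≈ -13.2 V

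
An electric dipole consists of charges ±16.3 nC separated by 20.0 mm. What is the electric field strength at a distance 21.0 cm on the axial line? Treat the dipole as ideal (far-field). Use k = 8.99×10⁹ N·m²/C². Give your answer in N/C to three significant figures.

E ≈ 633 N/C

Dipole moment p = qd = (1.63×10⁻⁸ C)(0.0200 m) = 3.26×10⁻¹⁰ C·m.
On the dipole axis E = 2kp/r³.
E = 2·(8.99×10⁹)(3.26×10⁻¹⁰) / (0.210)³ = 632.9 N/C.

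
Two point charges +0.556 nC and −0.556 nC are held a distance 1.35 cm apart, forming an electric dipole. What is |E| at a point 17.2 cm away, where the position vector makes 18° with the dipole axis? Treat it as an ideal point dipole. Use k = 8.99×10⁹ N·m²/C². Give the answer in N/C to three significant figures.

E ≈ 25.6 N/C

Dipole moment p = qd = (5.56×10⁻¹⁰ C)(0.0135 m) = 7.506×10⁻¹² C·m.
At angle θ the dipole field magnitude is E = (kp/r³)·√(1 + 3cos²θ).
kp/r³ = (8.99×10⁹)(7.506×10⁻¹²) / (0.172)³ = 13.26 N/C.
√(1 + 3cos²18°) = √(1 + 3·0.9045) = √3.7135 ≈ 1.9271.
E ≈ 13.26 × 1.927 = 25.56 N/C.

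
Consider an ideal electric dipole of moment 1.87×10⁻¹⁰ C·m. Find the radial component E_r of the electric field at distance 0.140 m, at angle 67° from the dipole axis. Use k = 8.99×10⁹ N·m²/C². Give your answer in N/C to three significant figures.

For a dipole, E_r = (2kp cosθ)/r³.
kp/r³ = (8.99×10⁹)(1.87×10⁻¹⁰)/(0.140)³ = 612.7 N/C.
E_r = 2·612.7·cos67° = 478.8 N/C.

E_r ≈ 479 N/C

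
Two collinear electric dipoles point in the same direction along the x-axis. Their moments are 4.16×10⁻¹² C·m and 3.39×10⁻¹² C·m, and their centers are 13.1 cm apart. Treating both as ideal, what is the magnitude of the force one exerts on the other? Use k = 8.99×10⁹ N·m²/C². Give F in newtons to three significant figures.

On-axis field of dipole 1 at distance r: E = 2kp₁/r³. Force on dipole 2 is F = p₂·dE/dr (gradient along axis).
dE/dr = −6kp₁/r⁴, so |F| = 6kp₁p₂/r⁴ (attractive for aligned moments).
F = 6(8.99×10⁹)(4.16×10⁻¹²)(3.39×10⁻¹²)/(0.131)⁴ = 2.583×10⁻⁹ N.

F ≈ 2.58×10⁻⁹ N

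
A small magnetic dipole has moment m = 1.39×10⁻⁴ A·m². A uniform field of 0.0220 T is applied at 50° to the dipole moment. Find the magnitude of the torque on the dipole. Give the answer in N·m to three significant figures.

τ ≈ 2.34×10⁻⁶ N·m

Torque on a magnetic dipole: τ = mB sinθ.
τ = (1.39×10⁻⁴)(0.0220)·sin50° = 2.343×10⁻⁶ N·m.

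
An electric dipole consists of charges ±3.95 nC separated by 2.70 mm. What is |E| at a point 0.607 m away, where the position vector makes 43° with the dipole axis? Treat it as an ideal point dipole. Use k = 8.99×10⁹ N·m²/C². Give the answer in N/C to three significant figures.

E ≈ 0.692 N/C

Dipole moment p = qd = (3.95×10⁻⁹ C)(0.00270 m) = 1.067×10⁻¹¹ C·m.
At angle θ the dipole field magnitude is E = (kp/r³)·√(1 + 3cos²θ).
kp/r³ = (8.99×10⁹)(1.067×10⁻¹¹) / (0.607)³ = 0.4289 N/C.
√(1 + 3cos²43°) = √(1 + 3·0.5349) = √2.6046 ≈ 1.6139.
E ≈ 0.4289 × 1.614 = 0.6922 N/C.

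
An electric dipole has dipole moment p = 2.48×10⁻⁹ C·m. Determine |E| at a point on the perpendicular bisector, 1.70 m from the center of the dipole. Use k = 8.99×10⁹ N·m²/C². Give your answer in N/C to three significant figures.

E ≈ 4.54 N/C

On the perpendicular bisector E = kp/r³ (half the axial value at the same distance).
E = (8.99×10⁹)(2.48×10⁻⁹) / (1.70)³ = 4.538 N/C.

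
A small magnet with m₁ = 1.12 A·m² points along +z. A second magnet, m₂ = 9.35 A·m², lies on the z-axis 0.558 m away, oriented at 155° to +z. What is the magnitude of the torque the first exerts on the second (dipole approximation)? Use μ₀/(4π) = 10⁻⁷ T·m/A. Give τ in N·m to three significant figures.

Dipole B is on the axis of dipole A, so B₁ there is axial: B₁ = (μ₀/4π)·2m₁/r³ along +z.
B₁ = 2(10⁻⁷)(1.12)/(0.558)³ = 1.289×10⁻⁶ T.
τ = m₂ B₁ sinθ.
τ = (9.35)(1.289×10⁻⁶)·sin155° = 5.095×10⁻⁶ N·m.

τ ≈ 5.09×10⁻⁶ N·m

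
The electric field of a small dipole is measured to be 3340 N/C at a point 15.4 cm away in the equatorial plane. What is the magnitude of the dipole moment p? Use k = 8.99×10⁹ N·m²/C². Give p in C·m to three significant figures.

In the equatorial plane E = kp/r³, so p = Er³/(k).
p = (3340)·(0.154)³ / (8.99×10⁹) = 1.357×10⁻⁹ C·m.

p ≈ 1.36×10⁻⁹ C·m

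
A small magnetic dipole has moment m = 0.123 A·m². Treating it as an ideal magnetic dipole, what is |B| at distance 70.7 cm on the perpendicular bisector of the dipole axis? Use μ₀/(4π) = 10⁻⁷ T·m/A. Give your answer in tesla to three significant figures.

B ≈ 3.48×10⁻⁸ T

In the equatorial plane B = (μ₀/4π)·m/r³ (half the axial value).
B = (10⁻⁷)·(0.123) / (0.707)³ = 3.481×10⁻⁸ T.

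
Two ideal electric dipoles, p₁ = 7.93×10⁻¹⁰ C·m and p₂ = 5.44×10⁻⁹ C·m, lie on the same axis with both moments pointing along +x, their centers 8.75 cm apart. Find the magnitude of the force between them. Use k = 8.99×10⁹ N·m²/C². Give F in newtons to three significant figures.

On-axis field of dipole 1 at distance r: E = 2kp₁/r³. Force on dipole 2 is F = p₂·dE/dr (gradient along axis).
dE/dr = −6kp₁/r⁴, so |F| = 6kp₁p₂/r⁴ (attractive for aligned moments).
F = 6(8.99×10⁹)(7.93×10⁻¹⁰)(5.44×10⁻⁹)/(0.0875)⁴ = 0.003970 N.

F ≈ 0.00397 N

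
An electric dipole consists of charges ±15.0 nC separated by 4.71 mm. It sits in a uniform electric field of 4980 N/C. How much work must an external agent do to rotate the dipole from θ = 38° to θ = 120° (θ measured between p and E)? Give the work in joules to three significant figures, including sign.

W ≈ 4.53×10⁻⁷ J

Dipole moment p = qd = (1.50×10⁻⁸ C)(0.00471 m) = 7.065×10⁻¹¹ C·m.
W_ext = ΔU = U(θ₂) − U(θ₁) = −pE cosθ₂ − (−pE cosθ₁) = pE(cosθ₁ − cosθ₂).
W = (7.065×10⁻¹¹)(4980)·(cos38° − cos120°) = (3.518×10⁻⁷)·(+1.2880) = 4.532×10⁻⁷ J.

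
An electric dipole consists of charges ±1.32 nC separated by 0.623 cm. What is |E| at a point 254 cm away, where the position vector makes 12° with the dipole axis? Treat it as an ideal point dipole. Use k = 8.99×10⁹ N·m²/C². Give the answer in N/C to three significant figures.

Dipole moment p = qd = (1.32×10⁻⁹ C)(0.00623 m) = 8.224×10⁻¹² C·m.
At angle θ the dipole field magnitude is E = (kp/r³)·√(1 + 3cos²θ).
kp/r³ = (8.99×10⁹)(8.224×10⁻¹²) / (2.54)³ = 0.004512 N/C.
√(1 + 3cos²12°) = √(1 + 3·0.9568) = √3.8703 ≈ 1.9673.
E ≈ 0.004512 × 1.967 = 0.008876 N/C.

E ≈ 0.00888 N/C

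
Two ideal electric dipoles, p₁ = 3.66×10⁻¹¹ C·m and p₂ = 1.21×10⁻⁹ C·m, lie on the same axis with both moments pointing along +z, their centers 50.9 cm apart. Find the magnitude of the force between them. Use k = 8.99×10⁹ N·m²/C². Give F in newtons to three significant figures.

On-axis field of dipole 1 at distance r: E = 2kp₁/r³. Force on dipole 2 is F = p₂·dE/dr (gradient along axis).
dE/dr = −6kp₁/r⁴, so |F| = 6kp₁p₂/r⁴ (attractive for aligned moments).
F = 6(8.99×10⁹)(3.66×10⁻¹¹)(1.21×10⁻⁹)/(0.509)⁴ = 3.559×10⁻⁸ N.

F ≈ 3.56×10⁻⁸ N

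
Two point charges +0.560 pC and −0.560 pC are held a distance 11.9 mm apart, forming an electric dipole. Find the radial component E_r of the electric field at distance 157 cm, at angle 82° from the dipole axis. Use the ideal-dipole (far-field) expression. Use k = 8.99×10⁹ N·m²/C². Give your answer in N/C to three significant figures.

Dipole moment p = qd = (5.60×10⁻¹³ C)(0.0119 m) = 6.664×10⁻¹⁵ C·m.
For a dipole, E_r = (2kp cosθ)/r³.
kp/r³ = (8.99×10⁹)(6.664×10⁻¹⁵)/(1.57)³ = 1.548×10⁻⁵ N/C.
E_r = 2·1.548×10⁻⁵·cos82° = 4.309×10⁻⁶ N/C.

E_r ≈ 4.31×10⁻⁶ N/C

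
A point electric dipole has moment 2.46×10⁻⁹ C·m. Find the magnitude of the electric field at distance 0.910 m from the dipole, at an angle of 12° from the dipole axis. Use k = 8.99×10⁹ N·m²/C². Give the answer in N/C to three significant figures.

E ≈ 57.7 N/C

At angle θ the dipole field magnitude is E = (kp/r³)·√(1 + 3cos²θ).
kp/r³ = (8.99×10⁹)(2.46×10⁻⁹) / (0.910)³ = 29.35 N/C.
√(1 + 3cos²12°) = √(1 + 3·0.9568) = √3.8703 ≈ 1.9673.
E ≈ 29.35 × 1.967 = 57.74 N/C.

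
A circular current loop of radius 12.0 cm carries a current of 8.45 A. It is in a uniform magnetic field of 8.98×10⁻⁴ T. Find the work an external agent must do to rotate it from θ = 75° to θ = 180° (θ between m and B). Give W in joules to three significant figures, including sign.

Magnetic moment m = IA = Iπa² = (8.45)·π·(0.120)² = 0.3823 A·m².
W_ext = ΔU = −mB cosθ₂ + mB cosθ₁ = mB(cosθ₁ − cosθ₂).
W = (0.3823)(8.98×10⁻⁴)·(cos75° − cos180°) = (3.433×10⁻⁴)·(+1.2588) = 4.322×10⁻⁴ J.

W ≈ 4.32×10⁻⁴ J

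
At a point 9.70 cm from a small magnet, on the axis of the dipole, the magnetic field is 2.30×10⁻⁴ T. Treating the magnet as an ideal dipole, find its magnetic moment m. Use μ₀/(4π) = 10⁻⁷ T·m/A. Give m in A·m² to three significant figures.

On axis B = (μ₀/4π)·2m/r³, so m = Br³·4π/(μ₀·2).
m = (2.30×10⁻⁴)·(0.0970)³ / (2·10⁻⁷) = 1.050 A·m².

m ≈ 1.05 A·m²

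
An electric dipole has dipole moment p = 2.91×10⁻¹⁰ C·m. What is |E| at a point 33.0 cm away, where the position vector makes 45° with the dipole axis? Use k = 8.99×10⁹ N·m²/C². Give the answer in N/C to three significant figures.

E ≈ 115 N/C

At angle θ the dipole field magnitude is E = (kp/r³)·√(1 + 3cos²θ).
kp/r³ = (8.99×10⁹)(2.91×10⁻¹⁰) / (0.330)³ = 72.80 N/C.
√(1 + 3cos²45°) = √(1 + 3·0.5000) = √2.5000 ≈ 1.5811.
E ≈ 72.80 × 1.581 = 115.1 N/C.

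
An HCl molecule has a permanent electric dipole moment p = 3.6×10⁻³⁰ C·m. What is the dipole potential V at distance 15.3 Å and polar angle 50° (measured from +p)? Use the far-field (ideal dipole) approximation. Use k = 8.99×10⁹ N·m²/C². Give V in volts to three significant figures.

V ≈ 0.00889 V

The dipole potential is V = kp cosθ / r².
V = (8.99×10⁹)(3.60×10⁻³⁰)·cos50° / (1.53×10⁻⁹)² = 0.008887 V.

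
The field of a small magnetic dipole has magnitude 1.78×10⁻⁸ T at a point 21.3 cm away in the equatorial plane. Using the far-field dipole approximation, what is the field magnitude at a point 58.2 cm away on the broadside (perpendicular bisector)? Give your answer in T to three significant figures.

B ≈ 8.73×10⁻¹⁰ T

Dipole fields scale as 1/r³ in the far field; the geometry is the same at both points.
B₂ = B₁ · (r₁/r₂)³ = 1.78×10⁻⁸ · (21.3/58.2)³.
(r₁/r₂)³ = (0.366)³ = 0.04902.
B₂ ≈ 8.725×10⁻¹⁰ T.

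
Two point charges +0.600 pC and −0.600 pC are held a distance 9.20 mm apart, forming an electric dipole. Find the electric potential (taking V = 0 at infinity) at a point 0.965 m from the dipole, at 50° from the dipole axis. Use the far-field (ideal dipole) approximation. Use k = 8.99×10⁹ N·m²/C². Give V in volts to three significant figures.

Dipole moment p = qd = (6.00×10⁻¹³ C)(0.00920 m) = 5.52×10⁻¹⁵ C·m.
The dipole potential is V = kp cosθ / r².
V = (8.99×10⁹)(5.52×10⁻¹⁵)·cos50° / (0.965)² = 3.425×10⁻⁵ V.

V ≈ 3.43×10⁻⁵ V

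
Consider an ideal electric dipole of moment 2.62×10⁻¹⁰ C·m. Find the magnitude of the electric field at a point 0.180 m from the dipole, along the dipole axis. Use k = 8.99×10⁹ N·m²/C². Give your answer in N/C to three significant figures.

E ≈ 808 N/C

On the dipole axis E = 2kp/r³.
E = 2·(8.99×10⁹)(2.62×10⁻¹⁰) / (0.180)³ = 807.7 N/C.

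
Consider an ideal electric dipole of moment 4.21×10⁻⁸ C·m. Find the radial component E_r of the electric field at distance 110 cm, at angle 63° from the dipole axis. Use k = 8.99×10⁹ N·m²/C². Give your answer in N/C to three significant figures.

E_r ≈ 258 N/C

For a dipole, E_r = (2kp cosθ)/r³.
kp/r³ = (8.99×10⁹)(4.21×10⁻⁸)/(1.10)³ = 284.4 N/C.
E_r = 2·284.4·cos63° = 258.2 N/C.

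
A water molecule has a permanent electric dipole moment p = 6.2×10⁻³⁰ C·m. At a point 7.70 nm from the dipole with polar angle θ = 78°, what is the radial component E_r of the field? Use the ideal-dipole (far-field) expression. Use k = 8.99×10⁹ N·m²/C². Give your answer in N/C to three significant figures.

For a dipole, E_r = (2kp cosθ)/r³.
kp/r³ = (8.99×10⁹)(6.20×10⁻³⁰)/(7.70×10⁻⁹)³ = 1.221×10⁵ N/C.
E_r = 2·1.221×10⁵·cos78° = 5.077×10⁴ N/C.

E_r ≈ 5.08×10⁴ N/C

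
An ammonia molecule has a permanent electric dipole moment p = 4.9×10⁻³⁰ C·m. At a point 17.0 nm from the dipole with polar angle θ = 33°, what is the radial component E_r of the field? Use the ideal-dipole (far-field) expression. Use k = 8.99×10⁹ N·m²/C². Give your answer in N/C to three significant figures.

For a dipole, E_r = (2kp cosθ)/r³.
kp/r³ = (8.99×10⁹)(4.90×10⁻³⁰)/(1.70×10⁻⁸)³ = 8966 N/C.
E_r = 2·8966·cos33° = 1.504×10⁴ N/C.

E_r ≈ 1.50×10⁴ N/C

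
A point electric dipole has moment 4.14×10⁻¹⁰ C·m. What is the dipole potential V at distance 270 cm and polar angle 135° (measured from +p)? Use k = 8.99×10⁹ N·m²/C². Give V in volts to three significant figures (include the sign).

The dipole potential is V = kp cosθ / r².
V = (8.99×10⁹)(4.14×10⁻¹⁰)·cos135° / (2.70)² = -0.3610 V.

V ≈ -0.361 V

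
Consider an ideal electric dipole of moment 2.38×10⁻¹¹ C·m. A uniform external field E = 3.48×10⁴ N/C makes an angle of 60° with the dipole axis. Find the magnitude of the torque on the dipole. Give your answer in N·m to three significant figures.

τ ≈ 7.17×10⁻⁷ N·m

Torque on an electric dipole: τ = pE sinθ.
τ = (2.38×10⁻¹¹)(3.48×10⁴)·sin60° = 7.173×10⁻⁷ N·m.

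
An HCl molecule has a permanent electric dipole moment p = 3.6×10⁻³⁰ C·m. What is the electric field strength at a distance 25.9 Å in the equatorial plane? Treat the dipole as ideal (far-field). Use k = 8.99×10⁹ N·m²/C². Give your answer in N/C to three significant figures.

E ≈ 1.86×10⁶ N/C

On the perpendicular bisector E = kp/r³ (half the axial value at the same distance).
E = (8.99×10⁹)(3.60×10⁻³⁰) / (2.59×10⁻⁹)³ = 1.863×10⁶ N/C.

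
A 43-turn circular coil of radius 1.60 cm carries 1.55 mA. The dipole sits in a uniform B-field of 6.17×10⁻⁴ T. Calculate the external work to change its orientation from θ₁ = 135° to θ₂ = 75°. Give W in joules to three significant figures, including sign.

W ≈ -3.19×10⁻⁸ J

m = NIA = NIπa² = 43·(0.00155)·π·(0.0160)² = 5.36×10⁻⁵ A·m².
W_ext = ΔU = −mB cosθ₂ + mB cosθ₁ = mB(cosθ₁ − cosθ₂).
W = (5.36×10⁻⁵)(6.17×10⁻⁴)·(cos135° − cos75°) = (3.307×10⁻⁸)·(-0.9659) = -3.194×10⁻⁸ J.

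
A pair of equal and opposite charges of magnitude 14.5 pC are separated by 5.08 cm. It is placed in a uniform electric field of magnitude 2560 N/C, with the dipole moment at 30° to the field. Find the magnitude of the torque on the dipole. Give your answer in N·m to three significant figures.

Dipole moment p = qd = (1.45×10⁻¹¹ C)(0.0508 m) = 7.366×10⁻¹³ C·m.
Torque on an electric dipole: τ = pE sinθ.
τ = (7.366×10⁻¹³)(2560)·sin30° = 9.428×10⁻¹⁰ N·m.

τ ≈ 9.43×10⁻¹⁰ N·m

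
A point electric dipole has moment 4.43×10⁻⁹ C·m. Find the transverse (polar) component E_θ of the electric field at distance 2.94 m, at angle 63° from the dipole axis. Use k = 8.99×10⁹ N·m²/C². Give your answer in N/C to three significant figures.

For a dipole, E_θ = (kp sinθ)/r³.
kp/r³ = (8.99×10⁹)(4.43×10⁻⁹)/(2.94)³ = 1.567 N/C.
E_θ = 1.567·sin63° = 1.396 N/C.

E_θ ≈ 1.40 N/C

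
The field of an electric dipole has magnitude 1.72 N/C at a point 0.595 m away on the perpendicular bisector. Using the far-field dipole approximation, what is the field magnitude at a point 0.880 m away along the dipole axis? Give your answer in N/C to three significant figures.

Dipole fields scale as 1/r³ in the far field.
The axial field is twice the equatorial field at the same r, so the geometry factor is 2/1.
E₂ = E₁ · (2/1) · (r₁/r₂)³ = 1.72 · 2 · (0.595/0.880)³.
(r₁/r₂)³ = (0.6761)³ = 0.3091.
E₂ ≈ 1.063 N/C.

E ≈ 1.06 N/C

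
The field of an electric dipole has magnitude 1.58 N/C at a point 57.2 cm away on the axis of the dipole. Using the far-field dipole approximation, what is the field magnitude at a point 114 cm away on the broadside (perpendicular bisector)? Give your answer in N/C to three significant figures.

E ≈ 0.0998 N/C

Dipole fields scale as 1/r³ in the far field.
The axial field is twice the equatorial field at the same r, so the geometry factor is 1/2.
E₂ = E₁ · (1/2) · (r₁/r₂)³ = 1.58 · 0.5 · (57.2/114)³.
(r₁/r₂)³ = (0.5018)³ = 0.1263.
E₂ ≈ 0.09979 N/C.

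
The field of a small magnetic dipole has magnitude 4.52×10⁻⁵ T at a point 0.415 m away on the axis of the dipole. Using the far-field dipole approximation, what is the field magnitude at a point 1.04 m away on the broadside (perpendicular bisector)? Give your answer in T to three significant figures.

B ≈ 1.44×10⁻⁶ T

Dipole fields scale as 1/r³ in the far field.
The axial field is twice the equatorial field at the same r, so the geometry factor is 1/2.
B₂ = B₁ · (1/2) · (r₁/r₂)³ = 4.52×10⁻⁵ · 0.5 · (0.415/1.04)³.
(r₁/r₂)³ = (0.399)³ = 0.06354.
B₂ ≈ 1.436×10⁻⁶ T.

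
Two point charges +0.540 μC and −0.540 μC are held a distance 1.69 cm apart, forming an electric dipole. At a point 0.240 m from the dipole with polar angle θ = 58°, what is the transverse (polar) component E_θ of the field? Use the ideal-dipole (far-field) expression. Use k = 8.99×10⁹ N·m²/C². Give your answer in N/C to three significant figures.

Dipole moment p = qd = (5.40×10⁻⁷ C)(0.0169 m) = 9.126×10⁻⁹ C·m.
For a dipole, E_θ = (kp sinθ)/r³.
kp/r³ = (8.99×10⁹)(9.126×10⁻⁹)/(0.240)³ = 5935 N/C.
E_θ = 5935·sin58° = 5033 N/C.

E_θ ≈ 5030 N/C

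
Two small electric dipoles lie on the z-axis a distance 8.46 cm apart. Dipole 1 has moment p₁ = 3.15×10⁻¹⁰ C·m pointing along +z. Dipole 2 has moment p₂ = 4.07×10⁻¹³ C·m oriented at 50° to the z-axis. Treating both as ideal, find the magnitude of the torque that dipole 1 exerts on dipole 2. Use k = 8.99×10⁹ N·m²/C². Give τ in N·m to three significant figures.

τ ≈ 2.92×10⁻⁹ N·m

The second dipole sits on the axis of the first, so the field there is axial: E₁ = 2kp₁/r³ along +z.
E₁ = 2(8.99×10⁹)(3.15×10⁻¹⁰)/(0.0846)³ = 9354 N/C.
Torque on the second dipole: τ = p₂ E₁ sinθ.
τ = (4.07×10⁻¹³)(9354)·sin50° = 2.916×10⁻⁹ N·m.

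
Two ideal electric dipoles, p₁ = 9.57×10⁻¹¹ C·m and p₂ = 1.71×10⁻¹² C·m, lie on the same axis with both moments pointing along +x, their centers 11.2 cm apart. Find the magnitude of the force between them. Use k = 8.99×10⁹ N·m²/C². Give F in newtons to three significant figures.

F ≈ 5.61×10⁻⁸ N

On-axis field of dipole 1 at distance r: E = 2kp₁/r³. Force on dipole 2 is F = p₂·dE/dr (gradient along axis).
dE/dr = −6kp₁/r⁴, so |F| = 6kp₁p₂/r⁴ (attractive for aligned moments).
F = 6(8.99×10⁹)(9.57×10⁻¹¹)(1.71×10⁻¹²)/(0.112)⁴ = 5.610×10⁻⁸ N.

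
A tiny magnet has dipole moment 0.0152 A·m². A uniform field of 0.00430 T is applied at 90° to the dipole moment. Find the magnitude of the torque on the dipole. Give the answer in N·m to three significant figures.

τ ≈ 6.54×10⁻⁵ N·m

Torque on a magnetic dipole: τ = mB sinθ.
τ = (0.0152)(0.00430)·sin90° = 6.536×10⁻⁵ N·m.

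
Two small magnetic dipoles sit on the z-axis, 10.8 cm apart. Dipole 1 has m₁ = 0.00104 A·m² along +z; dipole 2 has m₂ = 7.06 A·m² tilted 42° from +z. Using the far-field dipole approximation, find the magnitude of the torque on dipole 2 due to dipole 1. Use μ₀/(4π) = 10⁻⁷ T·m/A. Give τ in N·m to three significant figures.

Dipole B is on the axis of dipole A, so B₁ there is axial: B₁ = (μ₀/4π)·2m₁/r³ along +z.
B₁ = 2(10⁻⁷)(0.00104)/(0.108)³ = 1.651×10⁻⁷ T.
τ = m₂ B₁ sinθ.
τ = (7.06)(1.651×10⁻⁷)·sin42° = 7.800×10⁻⁷ N·m.

τ ≈ 7.80×10⁻⁷ N·m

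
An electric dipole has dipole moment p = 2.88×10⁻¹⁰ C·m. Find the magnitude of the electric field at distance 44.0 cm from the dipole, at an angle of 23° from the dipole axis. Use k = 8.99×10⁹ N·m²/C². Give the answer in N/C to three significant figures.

At angle θ the dipole field magnitude is E = (kp/r³)·√(1 + 3cos²θ).
kp/r³ = (8.99×10⁹)(2.88×10⁻¹⁰) / (0.440)³ = 30.39 N/C.
√(1 + 3cos²23°) = √(1 + 3·0.8473) = √3.5420 ≈ 1.8820.
E ≈ 30.39 × 1.882 = 57.20 N/C.

E ≈ 57.2 N/C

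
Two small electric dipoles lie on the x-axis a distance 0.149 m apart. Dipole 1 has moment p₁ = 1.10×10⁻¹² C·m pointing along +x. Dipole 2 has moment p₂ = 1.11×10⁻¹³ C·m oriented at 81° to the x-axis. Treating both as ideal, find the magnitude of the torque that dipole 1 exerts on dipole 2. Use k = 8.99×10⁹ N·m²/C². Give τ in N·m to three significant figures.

τ ≈ 6.55×10⁻¹³ N·m

The second dipole sits on the axis of the first, so the field there is axial: E₁ = 2kp₁/r³ along +x.
E₁ = 2(8.99×10⁹)(1.10×10⁻¹²)/(0.149)³ = 5.979 N/C.
Torque on the second dipole: τ = p₂ E₁ sinθ.
τ = (1.11×10⁻¹³)(5.979)·sin81° = 6.555×10⁻¹³ N·m.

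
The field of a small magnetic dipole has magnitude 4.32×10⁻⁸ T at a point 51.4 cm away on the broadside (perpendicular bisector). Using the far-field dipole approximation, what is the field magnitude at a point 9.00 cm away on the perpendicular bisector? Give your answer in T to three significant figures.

B ≈ 8.05×10⁻⁶ T

Dipole fields scale as 1/r³ in the far field; the geometry is the same at both points.
B₂ = B₁ · (r₁/r₂)³ = 4.32×10⁻⁸ · (51.4/9.00)³.
(r₁/r₂)³ = (5.711)³ = 186.3.
B₂ ≈ 8.047×10⁻⁶ T.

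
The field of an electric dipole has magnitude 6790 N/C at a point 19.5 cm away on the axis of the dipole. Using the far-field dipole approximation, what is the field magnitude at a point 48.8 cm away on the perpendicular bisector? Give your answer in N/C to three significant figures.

E ≈ 217 N/C

Dipole fields scale as 1/r³ in the far field.
The axial field is twice the equatorial field at the same r, so the geometry factor is 1/2.
E₂ = E₁ · (1/2) · (r₁/r₂)³ = 6790 · 0.5 · (19.5/48.8)³.
(r₁/r₂)³ = (0.3996)³ = 0.0638.
E₂ ≈ 216.6 N/C.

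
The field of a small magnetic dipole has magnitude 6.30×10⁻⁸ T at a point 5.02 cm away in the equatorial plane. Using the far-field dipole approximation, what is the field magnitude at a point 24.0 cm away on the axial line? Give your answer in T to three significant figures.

B ≈ 1.15×10⁻⁹ T

Dipole fields scale as 1/r³ in the far field.
The axial field is twice the equatorial field at the same r, so the geometry factor is 2/1.
B₂ = B₁ · (2/1) · (r₁/r₂)³ = 6.30×10⁻⁸ · 2 · (5.02/24.0)³.
(r₁/r₂)³ = (0.2092)³ = 0.009151.
B₂ ≈ 1.153×10⁻⁹ T.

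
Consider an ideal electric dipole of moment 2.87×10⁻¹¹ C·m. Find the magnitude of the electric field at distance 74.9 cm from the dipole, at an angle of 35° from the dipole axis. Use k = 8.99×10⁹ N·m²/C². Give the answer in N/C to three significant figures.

At angle θ the dipole field magnitude is E = (kp/r³)·√(1 + 3cos²θ).
kp/r³ = (8.99×10⁹)(2.87×10⁻¹¹) / (0.749)³ = 0.6140 N/C.
√(1 + 3cos²35°) = √(1 + 3·0.6710) = √3.0130 ≈ 1.7358.
E ≈ 0.6140 × 1.736 = 1.066 N/C.

E ≈ 1.07 N/C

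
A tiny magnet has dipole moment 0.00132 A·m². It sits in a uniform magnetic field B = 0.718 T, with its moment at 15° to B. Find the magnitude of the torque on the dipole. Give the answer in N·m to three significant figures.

τ ≈ 2.45×10⁻⁴ N·m

Torque on a magnetic dipole: τ = mB sinθ.
τ = (0.00132)(0.718)·sin15° = 2.453×10⁻⁴ N·m.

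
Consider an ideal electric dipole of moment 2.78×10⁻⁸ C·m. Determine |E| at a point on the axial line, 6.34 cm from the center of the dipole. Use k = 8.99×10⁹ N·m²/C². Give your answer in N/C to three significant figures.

On the dipole axis E = 2kp/r³.
E = 2·(8.99×10⁹)(2.78×10⁻⁸) / (0.0634)³ = 1.961×10⁶ N/C.

E ≈ 1.96×10⁶ N/C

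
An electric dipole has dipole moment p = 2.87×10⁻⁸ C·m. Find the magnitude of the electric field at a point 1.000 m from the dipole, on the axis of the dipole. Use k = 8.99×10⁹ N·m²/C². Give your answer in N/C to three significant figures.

E ≈ 516 N/C

On the dipole axis E = 2kp/r³.
E = 2·(8.99×10⁹)(2.87×10⁻⁸) / (1.00)³ = 516.0 N/C.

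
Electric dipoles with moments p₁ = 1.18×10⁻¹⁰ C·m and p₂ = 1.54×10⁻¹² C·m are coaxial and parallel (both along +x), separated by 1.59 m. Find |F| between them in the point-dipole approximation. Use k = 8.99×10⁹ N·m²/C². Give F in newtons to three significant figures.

F ≈ 1.53×10⁻¹² N

On-axis field of dipole 1 at distance r: E = 2kp₁/r³. Force on dipole 2 is F = p₂·dE/dr (gradient along axis).
dE/dr = −6kp₁/r⁴, so |F| = 6kp₁p₂/r⁴ (attractive for aligned moments).
F = 6(8.99×10⁹)(1.18×10⁻¹⁰)(1.54×10⁻¹²)/(1.59)⁴ = 1.534×10⁻¹² N.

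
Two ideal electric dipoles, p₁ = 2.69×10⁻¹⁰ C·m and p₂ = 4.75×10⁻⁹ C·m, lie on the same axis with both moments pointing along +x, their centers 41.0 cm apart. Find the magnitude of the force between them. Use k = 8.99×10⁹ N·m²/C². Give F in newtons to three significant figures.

F ≈ 2.44×10⁻⁶ N

On-axis field of dipole 1 at distance r: E = 2kp₁/r³. Force on dipole 2 is F = p₂·dE/dr (gradient along axis).
dE/dr = −6kp₁/r⁴, so |F| = 6kp₁p₂/r⁴ (attractive for aligned moments).
F = 6(8.99×10⁹)(2.69×10⁻¹⁰)(4.75×10⁻⁹)/(0.410)⁴ = 2.439×10⁻⁶ N.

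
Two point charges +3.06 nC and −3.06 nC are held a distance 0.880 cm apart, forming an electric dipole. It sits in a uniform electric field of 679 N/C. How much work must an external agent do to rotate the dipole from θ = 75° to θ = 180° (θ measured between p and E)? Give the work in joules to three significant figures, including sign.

Dipole moment p = qd = (3.06×10⁻⁹ C)(0.00880 m) = 2.693×10⁻¹¹ C·m.
W_ext = ΔU = U(θ₂) − U(θ₁) = −pE cosθ₂ − (−pE cosθ₁) = pE(cosθ₁ − cosθ₂).
W = (2.693×10⁻¹¹)(679)·(cos75° − cos180°) = (1.829×10⁻⁸)·(+1.2588) = 2.302×10⁻⁸ J.

W ≈ 2.30×10⁻⁸ J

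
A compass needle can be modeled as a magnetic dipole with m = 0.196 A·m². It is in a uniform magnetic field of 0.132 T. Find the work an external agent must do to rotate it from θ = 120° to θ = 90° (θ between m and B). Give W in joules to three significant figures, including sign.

W_ext = ΔU = −mB cosθ₂ + mB cosθ₁ = mB(cosθ₁ − cosθ₂).
W = (0.196)(0.132)·(cos120° − cos90°) = (0.02587)·(-0.5000) = -0.01294 J.

W ≈ -0.0129 J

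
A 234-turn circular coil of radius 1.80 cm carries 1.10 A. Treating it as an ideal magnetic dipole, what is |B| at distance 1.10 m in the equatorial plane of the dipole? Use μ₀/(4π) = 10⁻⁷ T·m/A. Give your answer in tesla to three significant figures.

m = NIA = NIπa² = 234·(1.10)·π·(0.0180)² = 0.262 A·m².
In the equatorial plane B = (μ₀/4π)·m/r³ (half the axial value).
B = (10⁻⁷)·(0.262) / (1.10)³ = 1.968×10⁻⁸ T.

B ≈ 1.97×10⁻⁸ T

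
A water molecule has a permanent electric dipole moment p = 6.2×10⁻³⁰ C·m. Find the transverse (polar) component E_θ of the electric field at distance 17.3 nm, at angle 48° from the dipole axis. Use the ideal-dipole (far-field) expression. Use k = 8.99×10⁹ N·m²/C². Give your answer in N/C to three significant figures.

For a dipole, E_θ = (kp sinθ)/r³.
kp/r³ = (8.99×10⁹)(6.20×10⁻³⁰)/(1.73×10⁻⁸)³ = 1.076×10⁴ N/C.
E_θ = 1.076×10⁴·sin48° = 8000 N/C.

E_θ ≈ 8000 N/C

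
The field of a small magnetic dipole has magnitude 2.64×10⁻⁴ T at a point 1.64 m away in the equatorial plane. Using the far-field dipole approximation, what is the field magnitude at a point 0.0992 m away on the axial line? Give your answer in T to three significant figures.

Dipole fields scale as 1/r³ in the far field.
The axial field is twice the equatorial field at the same r, so the geometry factor is 2/1.
B₂ = B₁ · (2/1) · (r₁/r₂)³ = 2.64×10⁻⁴ · 2 · (1.64/0.0992)³.
(r₁/r₂)³ = (16.53)³ = 4519.
B₂ ≈ 2.386 T.

B ≈ 2.39 T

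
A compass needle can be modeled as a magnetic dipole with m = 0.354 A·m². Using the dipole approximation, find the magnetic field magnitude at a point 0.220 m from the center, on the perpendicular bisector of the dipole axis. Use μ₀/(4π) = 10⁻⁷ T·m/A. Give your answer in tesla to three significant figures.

In the equatorial plane B = (μ₀/4π)·m/r³ (half the axial value).
B = (10⁻⁷)·(0.354) / (0.220)³ = 3.325×10⁻⁶ T.

B ≈ 3.32×10⁻⁶ T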